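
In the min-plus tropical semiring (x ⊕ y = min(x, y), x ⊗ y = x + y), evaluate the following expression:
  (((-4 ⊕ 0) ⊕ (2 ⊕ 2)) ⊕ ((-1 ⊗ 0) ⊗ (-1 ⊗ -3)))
(((-4 ⊕ 0) ⊕ (2 ⊕ 2)) ⊕ ((-1 ⊗ 0) ⊗ (-1 ⊗ -3))) = -5

Expand innermost to outermost. Recall ⊕ takes the minimum of its arguments and ⊗ takes their sum. Working out the expression (((-4 ⊕ 0) ⊕ (2 ⊕ 2)) ⊕ ((-1 ⊗ 0) ⊗ (-1 ⊗ -3))) gives -5.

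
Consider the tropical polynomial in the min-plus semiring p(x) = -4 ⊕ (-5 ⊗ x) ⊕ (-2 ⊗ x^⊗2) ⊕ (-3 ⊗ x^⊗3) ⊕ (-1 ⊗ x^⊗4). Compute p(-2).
p(-2) = -9

A tropical monomial a ⊗ x^⊗i evaluates to a + i · x. Evaluating each term at x = -2:
  Term 0 contributes -4 + 0 · -2 = -4
  Term 1 contributes -5 + 1 · -2 = -7
  Term 2 contributes -2 + 2 · -2 = -6
  Term 3 contributes -3 + 3 · -2 = -9
  Term 4 contributes -1 + 4 · -2 = -9
p(-2) = ⊕ of these = min[-4, -7, -6, -9, -9] = -9.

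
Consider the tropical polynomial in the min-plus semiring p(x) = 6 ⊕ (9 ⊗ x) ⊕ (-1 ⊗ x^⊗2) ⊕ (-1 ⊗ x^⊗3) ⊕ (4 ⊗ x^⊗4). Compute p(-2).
p(-2) = -7

A tropical monomial a ⊗ x^⊗i evaluates to a + i · x. Evaluating each term at x = -2:
  Term 0 contributes 6 + 0 · -2 = 6
  Term 1 contributes 9 + 1 · -2 = 7
  Term 2 contributes -1 + 2 · -2 = -5
  Term 3 contributes -1 + 3 · -2 = -7
  Term 4 contributes 4 + 4 · -2 = -4
p(-2) = ⊕ of these = min[6, 7, -5, -7, -4] = -7.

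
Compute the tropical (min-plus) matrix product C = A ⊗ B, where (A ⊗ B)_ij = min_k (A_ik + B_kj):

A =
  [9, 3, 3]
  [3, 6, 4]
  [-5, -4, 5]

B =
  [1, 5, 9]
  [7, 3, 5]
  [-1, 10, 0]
A ⊗ B =
  [2, 6, 3]
  [3, 8, 4]
  [-4, -1, 1]

Apply the min-plus product entry-by-entry:
  C[0][0] = min over k of (A[0][0] + B[0][0] = 9 + 1 = 10, A[0][1] + B[1][0] = 3 + 7 = 10, A[0][2] + B[2][0] = 3 + -1 = 2) = 2 (attained at k = 2)
  C[0][1] = min over k of (A[0][0] + B[0][1] = 9 + 5 = 14, A[0][1] + B[1][1] = 3 + 3 = 6, A[0][2] + B[2][1] = 3 + 10 = 13) = 6 (attained at k = 1)
  C[0][2] = min over k of (A[0][0] + B[0][2] = 9 + 9 = 18, A[0][1] + B[1][2] = 3 + 5 = 8, A[0][2] + B[2][2] = 3 + 0 = 3) = 3 (attained at k = 2)
  C[1][0] = min over k of (A[1][0] + B[0][0] = 3 + 1 = 4, A[1][1] + B[1][0] = 6 + 7 = 13, A[1][2] + B[2][0] = 4 + -1 = 3) = 3 (attained at k = 2)
  C[1][1] = min over k of (A[1][0] + B[0][1] = 3 + 5 = 8, A[1][1] + B[1][1] = 6 + 3 = 9, A[1][2] + B[2][1] = 4 + 10 = 14) = 8 (attained at k = 0)
  C[1][2] = min over k of (A[1][0] + B[0][2] = 3 + 9 = 12, A[1][1] + B[1][2] = 6 + 5 = 11, A[1][2] + B[2][2] = 4 + 0 = 4) = 4 (attained at k = 2)
  C[2][0] = min over k of (A[2][0] + B[0][0] = -5 + 1 = -4, A[2][1] + B[1][0] = -4 + 7 = 3, A[2][2] + B[2][0] = 5 + -1 = 4) = -4 (attained at k = 0)
  C[2][1] = min over k of (A[2][0] + B[0][1] = -5 + 5 = 0, A[2][1] + B[1][1] = -4 + 3 = -1, A[2][2] + B[2][1] = 5 + 10 = 15) = -1 (attained at k = 1)
  C[2][2] = min over k of (A[2][0] + B[0][2] = -5 + 9 = 4, A[2][1] + B[1][2] = -4 + 5 = 1, A[2][2] + B[2][2] = 5 + 0 = 5) = 1 (attained at k = 1)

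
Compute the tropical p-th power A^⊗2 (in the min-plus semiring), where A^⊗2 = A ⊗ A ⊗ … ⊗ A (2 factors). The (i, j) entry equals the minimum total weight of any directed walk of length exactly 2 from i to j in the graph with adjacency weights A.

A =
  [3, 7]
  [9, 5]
A^⊗2 =
  [6, 10]
  [12, 10]

Each entry (A^⊗2)_ij equals the minimum over all length-2 walks i = v_0 → v_1 → … → v_2 = j of Σ_t A[v_t][v_{t+1}]. For example, for (i, j) = (0, 1) we minimise over 2 possible intermediate vertex sequences; the minimum is 10, attained along the walk 0 → 0 → 1.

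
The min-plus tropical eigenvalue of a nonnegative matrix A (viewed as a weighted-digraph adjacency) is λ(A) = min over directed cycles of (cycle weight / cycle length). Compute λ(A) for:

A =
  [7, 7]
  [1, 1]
λ(A) = 1

Enumerate directed cycles and compute their means (weight / length). Sample:
  cycle 0 → 0: weight = 7, length = 1, mean = 7/1 ≈ 7.000
  cycle 1 → 1: weight = 1, length = 1, mean = 1/1 ≈ 1.000
  cycle 0 → 1 → 0: weight = 8, length = 2, mean = 8/2 ≈ 4.000
  cycle 1 → 0 → 1: weight = 8, length = 2, mean = 8/2 ≈ 4.000
Minimum mean = 1.000, attained e.g. along the cycle 1 → 1 with weight 1 and length 1. So λ(A) = 1/1 = 1.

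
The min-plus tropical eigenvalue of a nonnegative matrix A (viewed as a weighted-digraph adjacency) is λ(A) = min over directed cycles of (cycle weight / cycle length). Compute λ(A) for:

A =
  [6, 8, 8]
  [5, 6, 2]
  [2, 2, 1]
λ(A) = 1

Enumerate directed cycles and compute their means (weight / length). Sample:
  cycle 0 → 0: weight = 6, length = 1, mean = 6/1 ≈ 6.000
  cycle 1 → 1: weight = 6, length = 1, mean = 6/1 ≈ 6.000
  cycle 2 → 2: weight = 1, length = 1, mean = 1/1 ≈ 1.000
  cycle 0 → 1 → 0: weight = 13, length = 2, mean = 13/2 ≈ 6.500
  cycle 0 → 2 → 0: weight = 10, length = 2, mean = 10/2 ≈ 5.000
  cycle 1 → 0 → 1: weight = 13, length = 2, mean = 13/2 ≈ 6.500
Minimum mean = 1.000, attained e.g. along the cycle 2 → 2 with weight 1 and length 1. So λ(A) = 1/1 = 1.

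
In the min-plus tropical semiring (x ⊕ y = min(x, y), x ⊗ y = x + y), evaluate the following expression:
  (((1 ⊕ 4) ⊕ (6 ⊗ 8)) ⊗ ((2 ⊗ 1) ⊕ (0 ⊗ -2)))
(((1 ⊕ 4) ⊕ (6 ⊗ 8)) ⊗ ((2 ⊗ 1) ⊕ (0 ⊗ -2))) = -1

Expand innermost to outermost. Recall ⊕ takes the minimum of its arguments and ⊗ takes their sum. Working out the expression (((1 ⊕ 4) ⊕ (6 ⊗ 8)) ⊗ ((2 ⊗ 1) ⊕ (0 ⊗ -2))) gives -1.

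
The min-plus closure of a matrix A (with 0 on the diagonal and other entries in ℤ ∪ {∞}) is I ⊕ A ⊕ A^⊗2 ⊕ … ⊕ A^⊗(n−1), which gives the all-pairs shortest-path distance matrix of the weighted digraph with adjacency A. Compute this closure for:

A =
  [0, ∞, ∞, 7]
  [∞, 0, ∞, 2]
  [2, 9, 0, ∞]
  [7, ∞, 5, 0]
Closure =
  [0, 21, 12, 7]
  [9, 0, 7, 2]
  [2, 9, 0, 9]
  [7, 14, 5, 0]

This is the Floyd-Warshall all-pairs shortest-path computation. For each intermediate vertex k = 0, 1, …, 3, update dist[i][j] ← min(dist[i][j], dist[i][k] + dist[k][j]). The final matrix gives, for each (i, j), the minimum total weight of any directed path from i to j (possibly empty when i = j).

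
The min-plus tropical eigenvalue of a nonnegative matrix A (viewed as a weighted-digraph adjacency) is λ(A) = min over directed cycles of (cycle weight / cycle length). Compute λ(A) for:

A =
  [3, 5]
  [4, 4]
λ(A) = 3

Enumerate directed cycles and compute their means (weight / length). Sample:
  cycle 0 → 0: weight = 3, length = 1, mean = 3/1 ≈ 3.000
  cycle 1 → 1: weight = 4, length = 1, mean = 4/1 ≈ 4.000
  cycle 0 → 1 → 0: weight = 9, length = 2, mean = 9/2 ≈ 4.500
  cycle 1 → 0 → 1: weight = 9, length = 2, mean = 9/2 ≈ 4.500
Minimum mean = 3.000, attained e.g. along the cycle 0 → 0 with weight 3 and length 1. So λ(A) = 3/1 = 3.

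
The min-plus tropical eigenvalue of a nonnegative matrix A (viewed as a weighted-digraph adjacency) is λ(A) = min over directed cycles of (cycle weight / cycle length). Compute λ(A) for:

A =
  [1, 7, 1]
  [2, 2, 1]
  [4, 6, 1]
λ(A) = 1

Enumerate directed cycles and compute their means (weight / length). Sample:
  cycle 0 → 0: weight = 1, length = 1, mean = 1/1 ≈ 1.000
  cycle 1 → 1: weight = 2, length = 1, mean = 2/1 ≈ 2.000
  cycle 2 → 2: weight = 1, length = 1, mean = 1/1 ≈ 1.000
  cycle 0 → 1 → 0: weight = 9, length = 2, mean = 9/2 ≈ 4.500
  cycle 0 → 2 → 0: weight = 5, length = 2, mean = 5/2 ≈ 2.500
  cycle 1 → 0 → 1: weight = 9, length = 2, mean = 9/2 ≈ 4.500
Minimum mean = 1.000, attained e.g. along the cycle 0 → 0 with weight 1 and length 1. So λ(A) = 1/1 = 1.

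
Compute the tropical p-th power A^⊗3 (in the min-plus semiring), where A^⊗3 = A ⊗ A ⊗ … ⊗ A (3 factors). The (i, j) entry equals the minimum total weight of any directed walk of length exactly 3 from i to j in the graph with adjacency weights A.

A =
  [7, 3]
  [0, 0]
A^⊗3 =
  [3, 3]
  [0, 0]

Each entry (A^⊗3)_ij equals the minimum over all length-3 walks i = v_0 → v_1 → … → v_3 = j of Σ_t A[v_t][v_{t+1}]. For example, for (i, j) = (0, 1) we minimise over 4 possible intermediate vertex sequences; the minimum is 3, attained along the walk 0 → 1 → 1 → 1.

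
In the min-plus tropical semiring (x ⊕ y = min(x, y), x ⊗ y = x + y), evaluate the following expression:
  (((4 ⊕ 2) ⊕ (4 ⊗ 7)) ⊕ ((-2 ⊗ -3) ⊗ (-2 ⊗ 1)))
(((4 ⊕ 2) ⊕ (4 ⊗ 7)) ⊕ ((-2 ⊗ -3) ⊗ (-2 ⊗ 1))) = -6

Expand innermost to outermost. Recall ⊕ takes the minimum of its arguments and ⊗ takes their sum. Working out the expression (((4 ⊕ 2) ⊕ (4 ⊗ 7)) ⊕ ((-2 ⊗ -3) ⊗ (-2 ⊗ 1))) gives -6.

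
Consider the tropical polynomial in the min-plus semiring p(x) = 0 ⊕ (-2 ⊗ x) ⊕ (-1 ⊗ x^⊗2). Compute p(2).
p(2) = 0

A tropical monomial a ⊗ x^⊗i evaluates to a + i · x. Evaluating each term at x = 2:
  Term 0 contributes 0 + 0 · 2 = 0
  Term 1 contributes -2 + 1 · 2 = 0
  Term 2 contributes -1 + 2 · 2 = 3
p(2) = ⊕ of these = min[0, 0, 3] = 0.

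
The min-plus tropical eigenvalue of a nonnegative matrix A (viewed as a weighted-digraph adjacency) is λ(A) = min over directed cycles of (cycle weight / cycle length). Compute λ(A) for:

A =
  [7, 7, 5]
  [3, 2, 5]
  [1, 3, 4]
λ(A) = 2

Enumerate directed cycles and compute their means (weight / length). Sample:
  cycle 0 → 0: weight = 7, length = 1, mean = 7/1 ≈ 7.000
  cycle 1 → 1: weight = 2, length = 1, mean = 2/1 ≈ 2.000
  cycle 2 → 2: weight = 4, length = 1, mean = 4/1 ≈ 4.000
  cycle 0 → 1 → 0: weight = 10, length = 2, mean = 10/2 ≈ 5.000
  cycle 0 → 2 → 0: weight = 6, length = 2, mean = 6/2 ≈ 3.000
  cycle 1 → 0 → 1: weight = 10, length = 2, mean = 10/2 ≈ 5.000
Minimum mean = 2.000, attained e.g. along the cycle 1 → 1 with weight 2 and length 1. So λ(A) = 2/1 = 2.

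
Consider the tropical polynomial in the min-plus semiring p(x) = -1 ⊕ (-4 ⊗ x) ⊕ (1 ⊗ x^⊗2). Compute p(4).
p(4) = -1

A tropical monomial a ⊗ x^⊗i evaluates to a + i · x. Evaluating each term at x = 4:
  Term 0 contributes -1 + 0 · 4 = -1
  Term 1 contributes -4 + 1 · 4 = 0
  Term 2 contributes 1 + 2 · 4 = 9
p(4) = ⊕ of these = min[-1, 0, 9] = -1.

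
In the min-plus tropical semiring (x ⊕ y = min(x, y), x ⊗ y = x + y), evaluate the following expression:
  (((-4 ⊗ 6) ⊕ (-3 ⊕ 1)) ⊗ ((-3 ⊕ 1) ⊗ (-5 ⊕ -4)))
(((-4 ⊗ 6) ⊕ (-3 ⊕ 1)) ⊗ ((-3 ⊕ 1) ⊗ (-5 ⊕ -4))) = -11

Expand innermost to outermost. Recall ⊕ takes the minimum of its arguments and ⊗ takes their sum. Working out the expression (((-4 ⊗ 6) ⊕ (-3 ⊕ 1)) ⊗ ((-3 ⊕ 1) ⊗ (-5 ⊕ -4))) gives -11.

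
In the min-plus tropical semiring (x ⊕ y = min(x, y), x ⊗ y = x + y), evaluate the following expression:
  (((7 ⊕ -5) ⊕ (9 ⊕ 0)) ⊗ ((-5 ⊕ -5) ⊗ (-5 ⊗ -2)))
(((7 ⊕ -5) ⊕ (9 ⊕ 0)) ⊗ ((-5 ⊕ -5) ⊗ (-5 ⊗ -2))) = -17

Expand innermost to outermost. Recall ⊕ takes the minimum of its arguments and ⊗ takes their sum. Working out the expression (((7 ⊕ -5) ⊕ (9 ⊕ 0)) ⊗ ((-5 ⊕ -5) ⊗ (-5 ⊗ -2))) gives -17.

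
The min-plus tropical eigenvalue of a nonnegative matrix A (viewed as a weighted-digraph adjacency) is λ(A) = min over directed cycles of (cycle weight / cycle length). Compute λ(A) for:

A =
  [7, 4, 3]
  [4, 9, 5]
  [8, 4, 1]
λ(A) = 1

Enumerate directed cycles and compute their means (weight / length). Sample:
  cycle 0 → 0: weight = 7, length = 1, mean = 7/1 ≈ 7.000
  cycle 1 → 1: weight = 9, length = 1, mean = 9/1 ≈ 9.000
  cycle 2 → 2: weight = 1, length = 1, mean = 1/1 ≈ 1.000
  cycle 0 → 1 → 0: weight = 8, length = 2, mean = 8/2 ≈ 4.000
  cycle 0 → 2 → 0: weight = 11, length = 2, mean = 11/2 ≈ 5.500
  cycle 1 → 0 → 1: weight = 8, length = 2, mean = 8/2 ≈ 4.000
Minimum mean = 1.000, attained e.g. along the cycle 2 → 2 with weight 1 and length 1. So λ(A) = 1/1 = 1.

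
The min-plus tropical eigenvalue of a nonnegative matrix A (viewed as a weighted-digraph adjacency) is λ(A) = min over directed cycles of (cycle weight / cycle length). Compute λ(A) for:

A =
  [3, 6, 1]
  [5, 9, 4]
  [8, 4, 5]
λ(A) = 3

Enumerate directed cycles and compute their means (weight / length). Sample:
  cycle 0 → 0: weight = 3, length = 1, mean = 3/1 ≈ 3.000
  cycle 1 → 1: weight = 9, length = 1, mean = 9/1 ≈ 9.000
  cycle 2 → 2: weight = 5, length = 1, mean = 5/1 ≈ 5.000
  cycle 0 → 1 → 0: weight = 11, length = 2, mean = 11/2 ≈ 5.500
  cycle 0 → 2 → 0: weight = 9, length = 2, mean = 9/2 ≈ 4.500
  cycle 1 → 0 → 1: weight = 11, length = 2, mean = 11/2 ≈ 5.500
Minimum mean = 3.000, attained e.g. along the cycle 0 → 0 with weight 3 and length 1. So λ(A) = 3/1 = 3.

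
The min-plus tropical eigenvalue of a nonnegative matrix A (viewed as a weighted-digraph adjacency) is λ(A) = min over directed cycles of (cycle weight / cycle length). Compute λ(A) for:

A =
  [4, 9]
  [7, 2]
λ(A) = 2

Enumerate directed cycles and compute their means (weight / length). Sample:
  cycle 0 → 0: weight = 4, length = 1, mean = 4/1 ≈ 4.000
  cycle 1 → 1: weight = 2, length = 1, mean = 2/1 ≈ 2.000
  cycle 0 → 1 → 0: weight = 16, length = 2, mean = 16/2 ≈ 8.000
  cycle 1 → 0 → 1: weight = 16, length = 2, mean = 16/2 ≈ 8.000
Minimum mean = 2.000, attained e.g. along the cycle 1 → 1 with weight 2 and length 1. So λ(A) = 2/1 = 2.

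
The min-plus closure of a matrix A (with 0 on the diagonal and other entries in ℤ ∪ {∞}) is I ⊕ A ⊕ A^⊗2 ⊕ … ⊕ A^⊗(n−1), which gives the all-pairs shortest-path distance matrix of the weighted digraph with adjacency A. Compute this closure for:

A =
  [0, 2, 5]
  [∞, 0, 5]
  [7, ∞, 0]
Closure =
  [0, 2, 5]
  [12, 0, 5]
  [7, 9, 0]

This is the Floyd-Warshall all-pairs shortest-path computation. For each intermediate vertex k = 0, 1, …, 2, update dist[i][j] ← min(dist[i][j], dist[i][k] + dist[k][j]). The final matrix gives, for each (i, j), the minimum total weight of any directed path from i to j (possibly empty when i = j).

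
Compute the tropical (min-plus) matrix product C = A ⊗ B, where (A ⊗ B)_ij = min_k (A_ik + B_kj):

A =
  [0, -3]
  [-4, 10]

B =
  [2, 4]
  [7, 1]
A ⊗ B =
  [2, -2]
  [-2, 0]

Apply the min-plus product entry-by-entry:
  C[0][0] = min over k of (A[0][0] + B[0][0] = 0 + 2 = 2, A[0][1] + B[1][0] = -3 + 7 = 4) = 2 (attained at k = 0)
  C[0][1] = min over k of (A[0][0] + B[0][1] = 0 + 4 = 4, A[0][1] + B[1][1] = -3 + 1 = -2) = -2 (attained at k = 1)
  C[1][0] = min over k of (A[1][0] + B[0][0] = -4 + 2 = -2, A[1][1] + B[1][0] = 10 + 7 = 17) = -2 (attained at k = 0)
  C[1][1] = min over k of (A[1][0] + B[0][1] = -4 + 4 = 0, A[1][1] + B[1][1] = 10 + 1 = 11) = 0 (attained at k = 0)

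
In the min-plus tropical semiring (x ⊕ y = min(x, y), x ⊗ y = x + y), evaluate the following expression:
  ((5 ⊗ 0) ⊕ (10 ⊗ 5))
((5 ⊗ 0) ⊕ (10 ⊗ 5)) = 5

Expand innermost to outermost. Recall ⊕ takes the minimum of its arguments and ⊗ takes their sum. Working out the expression ((5 ⊗ 0) ⊕ (10 ⊗ 5)) gives 5.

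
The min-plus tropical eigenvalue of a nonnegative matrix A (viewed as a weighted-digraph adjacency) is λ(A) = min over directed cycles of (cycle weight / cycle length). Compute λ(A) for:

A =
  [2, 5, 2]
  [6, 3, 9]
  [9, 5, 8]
λ(A) = 2

Enumerate directed cycles and compute their means (weight / length). Sample:
  cycle 0 → 0: weight = 2, length = 1, mean = 2/1 ≈ 2.000
  cycle 1 → 1: weight = 3, length = 1, mean = 3/1 ≈ 3.000
  cycle 2 → 2: weight = 8, length = 1, mean = 8/1 ≈ 8.000
  cycle 0 → 1 → 0: weight = 11, length = 2, mean = 11/2 ≈ 5.500
  cycle 0 → 2 → 0: weight = 11, length = 2, mean = 11/2 ≈ 5.500
  cycle 1 → 0 → 1: weight = 11, length = 2, mean = 11/2 ≈ 5.500
Minimum mean = 2.000, attained e.g. along the cycle 0 → 0 with weight 2 and length 1. So λ(A) = 2/1 = 2.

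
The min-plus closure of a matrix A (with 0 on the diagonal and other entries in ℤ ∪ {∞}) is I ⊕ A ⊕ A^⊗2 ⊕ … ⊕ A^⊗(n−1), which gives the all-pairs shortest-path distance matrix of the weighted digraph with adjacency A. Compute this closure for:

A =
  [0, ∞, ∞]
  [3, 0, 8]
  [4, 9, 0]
Closure =
  [0, ∞, ∞]
  [3, 0, 8]
  [4, 9, 0]

This is the Floyd-Warshall all-pairs shortest-path computation. For each intermediate vertex k = 0, 1, …, 2, update dist[i][j] ← min(dist[i][j], dist[i][k] + dist[k][j]). The final matrix gives, for each (i, j), the minimum total weight of any directed path from i to j (possibly empty when i = j).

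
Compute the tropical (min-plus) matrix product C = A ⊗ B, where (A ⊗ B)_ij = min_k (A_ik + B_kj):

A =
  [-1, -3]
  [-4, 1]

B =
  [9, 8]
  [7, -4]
A ⊗ B =
  [4, -7]
  [5, -3]

Apply the min-plus product entry-by-entry:
  C[0][0] = min over k of (A[0][0] + B[0][0] = -1 + 9 = 8, A[0][1] + B[1][0] = -3 + 7 = 4) = 4 (attained at k = 1)
  C[0][1] = min over k of (A[0][0] + B[0][1] = -1 + 8 = 7, A[0][1] + B[1][1] = -3 + -4 = -7) = -7 (attained at k = 1)
  C[1][0] = min over k of (A[1][0] + B[0][0] = -4 + 9 = 5, A[1][1] + B[1][0] = 1 + 7 = 8) = 5 (attained at k = 0)
  C[1][1] = min over k of (A[1][0] + B[0][1] = -4 + 8 = 4, A[1][1] + B[1][1] = 1 + -4 = -3) = -3 (attained at k = 1)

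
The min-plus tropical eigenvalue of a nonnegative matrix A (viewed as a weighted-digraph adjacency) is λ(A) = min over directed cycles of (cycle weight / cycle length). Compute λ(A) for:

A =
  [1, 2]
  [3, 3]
λ(A) = 1

Enumerate directed cycles and compute their means (weight / length). Sample:
  cycle 0 → 0: weight = 1, length = 1, mean = 1/1 ≈ 1.000
  cycle 1 → 1: weight = 3, length = 1, mean = 3/1 ≈ 3.000
  cycle 0 → 1 → 0: weight = 5, length = 2, mean = 5/2 ≈ 2.500
  cycle 1 → 0 → 1: weight = 5, length = 2, mean = 5/2 ≈ 2.500
Minimum mean = 1.000, attained e.g. along the cycle 0 → 0 with weight 1 and length 1. So λ(A) = 1/1 = 1.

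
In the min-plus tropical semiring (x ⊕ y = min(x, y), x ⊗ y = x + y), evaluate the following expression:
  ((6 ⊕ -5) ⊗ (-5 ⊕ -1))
((6 ⊕ -5) ⊗ (-5 ⊕ -1)) = -10

Expand innermost to outermost. Recall ⊕ takes the minimum of its arguments and ⊗ takes their sum. Working out the expression ((6 ⊕ -5) ⊗ (-5 ⊕ -1)) gives -10.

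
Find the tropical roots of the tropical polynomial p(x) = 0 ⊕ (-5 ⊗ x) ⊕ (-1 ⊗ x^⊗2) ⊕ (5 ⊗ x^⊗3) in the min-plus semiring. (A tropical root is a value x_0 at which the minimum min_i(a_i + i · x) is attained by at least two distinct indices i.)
Roots: {-6, -4, 5}

Each tropical root is a break point of the lower envelope of the lines y = a_i + i · x (there are 4 lines, with slopes 0, 1, ..., 3). Only the lines that attain the minimum somewhere contribute to roots; other lines are dominated. Here the surviving (envelope) indices are i = 3, i = 2, i = 1, i = 0.
Intersections between consecutive envelope lines give the roots: for adjacent envelope indices i < j the intersection is x = (a_i − a_j) / (j − i). Reading off the sorted break points: {-6, -4, 5}.
Verification: at each break x_0, at least two indices attain the minimum of min_i(a_i + i · x_0).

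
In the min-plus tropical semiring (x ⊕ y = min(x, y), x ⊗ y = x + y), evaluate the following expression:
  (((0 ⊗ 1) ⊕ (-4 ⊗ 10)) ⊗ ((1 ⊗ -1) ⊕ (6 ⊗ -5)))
(((0 ⊗ 1) ⊕ (-4 ⊗ 10)) ⊗ ((1 ⊗ -1) ⊕ (6 ⊗ -5))) = 1

Expand innermost to outermost. Recall ⊕ takes the minimum of its arguments and ⊗ takes their sum. Working out the expression (((0 ⊗ 1) ⊕ (-4 ⊗ 10)) ⊗ ((1 ⊗ -1) ⊕ (6 ⊗ -5))) gives 1.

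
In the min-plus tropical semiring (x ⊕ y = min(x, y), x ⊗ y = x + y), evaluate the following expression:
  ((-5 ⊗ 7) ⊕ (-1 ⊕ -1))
((-5 ⊗ 7) ⊕ (-1 ⊕ -1)) = -1

Expand innermost to outermost. Recall ⊕ takes the minimum of its arguments and ⊗ takes their sum. Working out the expression ((-5 ⊗ 7) ⊕ (-1 ⊕ -1)) gives -1.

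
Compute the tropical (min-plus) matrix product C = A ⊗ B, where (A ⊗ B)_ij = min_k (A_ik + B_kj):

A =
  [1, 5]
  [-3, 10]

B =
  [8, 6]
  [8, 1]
A ⊗ B =
  [9, 6]
  [5, 3]

Apply the min-plus product entry-by-entry:
  C[0][0] = min over k of (A[0][0] + B[0][0] = 1 + 8 = 9, A[0][1] + B[1][0] = 5 + 8 = 13) = 9 (attained at k = 0)
  C[0][1] = min over k of (A[0][0] + B[0][1] = 1 + 6 = 7, A[0][1] + B[1][1] = 5 + 1 = 6) = 6 (attained at k = 1)
  C[1][0] = min over k of (A[1][0] + B[0][0] = -3 + 8 = 5, A[1][1] + B[1][0] = 10 + 8 = 18) = 5 (attained at k = 0)
  C[1][1] = min over k of (A[1][0] + B[0][1] = -3 + 6 = 3, A[1][1] + B[1][1] = 10 + 1 = 11) = 3 (attained at k = 0)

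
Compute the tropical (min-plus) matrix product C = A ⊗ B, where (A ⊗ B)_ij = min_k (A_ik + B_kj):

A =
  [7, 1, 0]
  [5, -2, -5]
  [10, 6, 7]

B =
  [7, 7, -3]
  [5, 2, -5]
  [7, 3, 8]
A ⊗ B =
  [6, 3, -4]
  [2, -2, -7]
  [11, 8, 1]

Apply the min-plus product entry-by-entry:
  C[0][0] = min over k of (A[0][0] + B[0][0] = 7 + 7 = 14, A[0][1] + B[1][0] = 1 + 5 = 6, A[0][2] + B[2][0] = 0 + 7 = 7) = 6 (attained at k = 1)
  C[0][1] = min over k of (A[0][0] + B[0][1] = 7 + 7 = 14, A[0][1] + B[1][1] = 1 + 2 = 3, A[0][2] + B[2][1] = 0 + 3 = 3) = 3 (attained at k = 1)
  C[0][2] = min over k of (A[0][0] + B[0][2] = 7 + -3 = 4, A[0][1] + B[1][2] = 1 + -5 = -4, A[0][2] + B[2][2] = 0 + 8 = 8) = -4 (attained at k = 1)
  C[1][0] = min over k of (A[1][0] + B[0][0] = 5 + 7 = 12, A[1][1] + B[1][0] = -2 + 5 = 3, A[1][2] + B[2][0] = -5 + 7 = 2) = 2 (attained at k = 2)
  C[1][1] = min over k of (A[1][0] + B[0][1] = 5 + 7 = 12, A[1][1] + B[1][1] = -2 + 2 = 0, A[1][2] + B[2][1] = -5 + 3 = -2) = -2 (attained at k = 2)
  C[1][2] = min over k of (A[1][0] + B[0][2] = 5 + -3 = 2, A[1][1] + B[1][2] = -2 + -5 = -7, A[1][2] + B[2][2] = -5 + 8 = 3) = -7 (attained at k = 1)
  C[2][0] = min over k of (A[2][0] + B[0][0] = 10 + 7 = 17, A[2][1] + B[1][0] = 6 + 5 = 11, A[2][2] + B[2][0] = 7 + 7 = 14) = 11 (attained at k = 1)
  C[2][1] = min over k of (A[2][0] + B[0][1] = 10 + 7 = 17, A[2][1] + B[1][1] = 6 + 2 = 8, A[2][2] + B[2][1] = 7 + 3 = 10) = 8 (attained at k = 1)
  C[2][2] = min over k of (A[2][0] + B[0][2] = 10 + -3 = 7, A[2][1] + B[1][2] = 6 + -5 = 1, A[2][2] + B[2][2] = 7 + 8 = 15) = 1 (attained at k = 1)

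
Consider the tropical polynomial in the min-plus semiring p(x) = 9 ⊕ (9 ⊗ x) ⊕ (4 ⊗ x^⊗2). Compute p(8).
p(8) = 9

A tropical monomial a ⊗ x^⊗i evaluates to a + i · x. Evaluating each term at x = 8:
  Term 0 contributes 9 + 0 · 8 = 9
  Term 1 contributes 9 + 1 · 8 = 17
  Term 2 contributes 4 + 2 · 8 = 20
p(8) = ⊕ of these = min[9, 17, 20] = 9.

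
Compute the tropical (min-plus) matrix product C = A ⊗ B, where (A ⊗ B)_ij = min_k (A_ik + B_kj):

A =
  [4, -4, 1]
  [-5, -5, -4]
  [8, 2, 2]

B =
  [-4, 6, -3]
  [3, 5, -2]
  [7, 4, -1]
A ⊗ B =
  [-1, 1, -6]
  [-9, 0, -8]
  [4, 6, 0]

Apply the min-plus product entry-by-entry:
  C[0][0] = min over k of (A[0][0] + B[0][0] = 4 + -4 = 0, A[0][1] + B[1][0] = -4 + 3 = -1, A[0][2] + B[2][0] = 1 + 7 = 8) = -1 (attained at k = 1)
  C[0][1] = min over k of (A[0][0] + B[0][1] = 4 + 6 = 10, A[0][1] + B[1][1] = -4 + 5 = 1, A[0][2] + B[2][1] = 1 + 4 = 5) = 1 (attained at k = 1)
  C[0][2] = min over k of (A[0][0] + B[0][2] = 4 + -3 = 1, A[0][1] + B[1][2] = -4 + -2 = -6, A[0][2] + B[2][2] = 1 + -1 = 0) = -6 (attained at k = 1)
  C[1][0] = min over k of (A[1][0] + B[0][0] = -5 + -4 = -9, A[1][1] + B[1][0] = -5 + 3 = -2, A[1][2] + B[2][0] = -4 + 7 = 3) = -9 (attained at k = 0)
  C[1][1] = min over k of (A[1][0] + B[0][1] = -5 + 6 = 1, A[1][1] + B[1][1] = -5 + 5 = 0, A[1][2] + B[2][1] = -4 + 4 = 0) = 0 (attained at k = 1)
  C[1][2] = min over k of (A[1][0] + B[0][2] = -5 + -3 = -8, A[1][1] + B[1][2] = -5 + -2 = -7, A[1][2] + B[2][2] = -4 + -1 = -5) = -8 (attained at k = 0)
  C[2][0] = min over k of (A[2][0] + B[0][0] = 8 + -4 = 4, A[2][1] + B[1][0] = 2 + 3 = 5, A[2][2] + B[2][0] = 2 + 7 = 9) = 4 (attained at k = 0)
  C[2][1] = min over k of (A[2][0] + B[0][1] = 8 + 6 = 14, A[2][1] + B[1][1] = 2 + 5 = 7, A[2][2] + B[2][1] = 2 + 4 = 6) = 6 (attained at k = 2)
  C[2][2] = min over k of (A[2][0] + B[0][2] = 8 + -3 = 5, A[2][1] + B[1][2] = 2 + -2 = 0, A[2][2] + B[2][2] = 2 + -1 = 1) = 0 (attained at k = 1)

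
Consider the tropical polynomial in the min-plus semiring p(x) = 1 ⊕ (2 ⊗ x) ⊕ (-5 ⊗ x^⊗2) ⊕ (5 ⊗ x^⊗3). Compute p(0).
p(0) = -5

A tropical monomial a ⊗ x^⊗i evaluates to a + i · x. Evaluating each term at x = 0:
  Term 0 contributes 1 + 0 · 0 = 1
  Term 1 contributes 2 + 1 · 0 = 2
  Term 2 contributes -5 + 2 · 0 = -5
  Term 3 contributes 5 + 3 · 0 = 5
p(0) = ⊕ of these = min[1, 2, -5, 5] = -5.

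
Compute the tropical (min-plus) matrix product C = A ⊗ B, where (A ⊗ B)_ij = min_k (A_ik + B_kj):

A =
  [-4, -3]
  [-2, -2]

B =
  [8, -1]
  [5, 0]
A ⊗ B =
  [2, -5]
  [3, -3]

Apply the min-plus product entry-by-entry:
  C[0][0] = min over k of (A[0][0] + B[0][0] = -4 + 8 = 4, A[0][1] + B[1][0] = -3 + 5 = 2) = 2 (attained at k = 1)
  C[0][1] = min over k of (A[0][0] + B[0][1] = -4 + -1 = -5, A[0][1] + B[1][1] = -3 + 0 = -3) = -5 (attained at k = 0)
  C[1][0] = min over k of (A[1][0] + B[0][0] = -2 + 8 = 6, A[1][1] + B[1][0] = -2 + 5 = 3) = 3 (attained at k = 1)
  C[1][1] = min over k of (A[1][0] + B[0][1] = -2 + -1 = -3, A[1][1] + B[1][1] = -2 + 0 = -2) = -3 (attained at k = 0)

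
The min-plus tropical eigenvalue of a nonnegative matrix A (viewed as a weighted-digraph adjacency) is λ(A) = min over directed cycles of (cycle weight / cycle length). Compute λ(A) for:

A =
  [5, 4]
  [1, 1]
λ(A) = 1

Enumerate directed cycles and compute their means (weight / length). Sample:
  cycle 0 → 0: weight = 5, length = 1, mean = 5/1 ≈ 5.000
  cycle 1 → 1: weight = 1, length = 1, mean = 1/1 ≈ 1.000
  cycle 0 → 1 → 0: weight = 5, length = 2, mean = 5/2 ≈ 2.500
  cycle 1 → 0 → 1: weight = 5, length = 2, mean = 5/2 ≈ 2.500
Minimum mean = 1.000, attained e.g. along the cycle 1 → 1 with weight 1 and length 1. So λ(A) = 1/1 = 1.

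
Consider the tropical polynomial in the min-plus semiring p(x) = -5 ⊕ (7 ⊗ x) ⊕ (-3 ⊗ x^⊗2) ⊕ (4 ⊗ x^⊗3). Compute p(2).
p(2) = -5

A tropical monomial a ⊗ x^⊗i evaluates to a + i · x. Evaluating each term at x = 2:
  Term 0 contributes -5 + 0 · 2 = -5
  Term 1 contributes 7 + 1 · 2 = 9
  Term 2 contributes -3 + 2 · 2 = 1
  Term 3 contributes 4 + 3 · 2 = 10
p(2) = ⊕ of these = min[-5, 9, 1, 10] = -5.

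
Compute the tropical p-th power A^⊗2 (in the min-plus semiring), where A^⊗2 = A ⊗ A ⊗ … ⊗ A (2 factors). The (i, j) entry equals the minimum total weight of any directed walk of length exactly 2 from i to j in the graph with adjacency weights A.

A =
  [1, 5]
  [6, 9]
A^⊗2 =
  [2, 6]
  [7, 11]

Each entry (A^⊗2)_ij equals the minimum over all length-2 walks i = v_0 → v_1 → … → v_2 = j of Σ_t A[v_t][v_{t+1}]. For example, for (i, j) = (0, 1) we minimise over 2 possible intermediate vertex sequences; the minimum is 6, attained along the walk 0 → 0 → 1.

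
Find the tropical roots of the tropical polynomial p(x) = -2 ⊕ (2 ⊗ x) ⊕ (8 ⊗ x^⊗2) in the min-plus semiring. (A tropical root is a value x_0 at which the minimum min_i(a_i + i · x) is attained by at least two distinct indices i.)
Roots: {-6, -4}

Each tropical root is a break point of the lower envelope of the lines y = a_i + i · x (there are 3 lines, with slopes 0, 1, ..., 2). Only the lines that attain the minimum somewhere contribute to roots; other lines are dominated. Here the surviving (envelope) indices are i = 2, i = 1, i = 0.
Intersections between consecutive envelope lines give the roots: for adjacent envelope indices i < j the intersection is x = (a_i − a_j) / (j − i). Reading off the sorted break points: {-6, -4}.
Verification: at each break x_0, at least two indices attain the minimum of min_i(a_i + i · x_0).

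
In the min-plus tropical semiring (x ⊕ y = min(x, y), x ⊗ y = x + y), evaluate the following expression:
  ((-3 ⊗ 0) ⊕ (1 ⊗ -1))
((-3 ⊗ 0) ⊕ (1 ⊗ -1)) = -3

Expand innermost to outermost. Recall ⊕ takes the minimum of its arguments and ⊗ takes their sum. Working out the expression ((-3 ⊗ 0) ⊕ (1 ⊗ -1)) gives -3.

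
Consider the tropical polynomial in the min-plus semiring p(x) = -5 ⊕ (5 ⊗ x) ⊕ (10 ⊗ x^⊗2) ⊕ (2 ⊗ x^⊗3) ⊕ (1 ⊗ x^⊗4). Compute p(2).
p(2) = -5

A tropical monomial a ⊗ x^⊗i evaluates to a + i · x. Evaluating each term at x = 2:
  Term 0 contributes -5 + 0 · 2 = -5
  Term 1 contributes 5 + 1 · 2 = 7
  Term 2 contributes 10 + 2 · 2 = 14
  Term 3 contributes 2 + 3 · 2 = 8
  Term 4 contributes 1 + 4 · 2 = 9
p(2) = ⊕ of these = min[-5, 7, 14, 8, 9] = -5.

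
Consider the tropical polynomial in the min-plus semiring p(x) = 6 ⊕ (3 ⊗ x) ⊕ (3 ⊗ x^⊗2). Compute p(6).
p(6) = 6

A tropical monomial a ⊗ x^⊗i evaluates to a + i · x. Evaluating each term at x = 6:
  Term 0 contributes 6 + 0 · 6 = 6
  Term 1 contributes 3 + 1 · 6 = 9
  Term 2 contributes 3 + 2 · 6 = 15
p(6) = ⊕ of these = min[6, 9, 15] = 6.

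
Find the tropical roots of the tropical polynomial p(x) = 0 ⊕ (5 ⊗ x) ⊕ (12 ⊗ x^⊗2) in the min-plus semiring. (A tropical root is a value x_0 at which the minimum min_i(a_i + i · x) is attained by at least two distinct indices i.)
Roots: {-7, -5}

Each tropical root is a break point of the lower envelope of the lines y = a_i + i · x (there are 3 lines, with slopes 0, 1, ..., 2). Only the lines that attain the minimum somewhere contribute to roots; other lines are dominated. Here the surviving (envelope) indices are i = 2, i = 1, i = 0.
Intersections between consecutive envelope lines give the roots: for adjacent envelope indices i < j the intersection is x = (a_i − a_j) / (j − i). Reading off the sorted break points: {-7, -5}.
Verification: at each break x_0, at least two indices attain the minimum of min_i(a_i + i · x_0).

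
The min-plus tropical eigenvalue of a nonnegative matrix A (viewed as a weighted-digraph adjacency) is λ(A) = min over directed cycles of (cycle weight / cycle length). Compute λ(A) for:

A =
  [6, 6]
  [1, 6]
λ(A) = 7/2

Enumerate directed cycles and compute their means (weight / length). Sample:
  cycle 0 → 0: weight = 6, length = 1, mean = 6/1 ≈ 6.000
  cycle 1 → 1: weight = 6, length = 1, mean = 6/1 ≈ 6.000
  cycle 0 → 1 → 0: weight = 7, length = 2, mean = 7/2 ≈ 3.500
  cycle 1 → 0 → 1: weight = 7, length = 2, mean = 7/2 ≈ 3.500
Minimum mean = 3.500, attained e.g. along the cycle 0 → 1 → 0 with weight 7 and length 2. So λ(A) = 7/2 = 7/2.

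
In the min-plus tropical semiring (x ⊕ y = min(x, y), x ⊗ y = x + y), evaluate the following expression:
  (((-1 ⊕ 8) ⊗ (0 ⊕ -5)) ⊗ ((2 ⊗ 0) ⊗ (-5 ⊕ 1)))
(((-1 ⊕ 8) ⊗ (0 ⊕ -5)) ⊗ ((2 ⊗ 0) ⊗ (-5 ⊕ 1))) = -9

Expand innermost to outermost. Recall ⊕ takes the minimum of its arguments and ⊗ takes their sum. Working out the expression (((-1 ⊕ 8) ⊗ (0 ⊕ -5)) ⊗ ((2 ⊗ 0) ⊗ (-5 ⊕ 1))) gives -9.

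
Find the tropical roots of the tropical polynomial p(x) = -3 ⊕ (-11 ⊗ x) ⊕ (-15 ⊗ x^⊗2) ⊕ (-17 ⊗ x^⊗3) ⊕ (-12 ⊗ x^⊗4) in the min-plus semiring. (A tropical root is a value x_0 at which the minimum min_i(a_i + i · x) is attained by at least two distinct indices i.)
Roots: {-5, 2, 4, 8}

Each tropical root is a break point of the lower envelope of the lines y = a_i + i · x (there are 5 lines, with slopes 0, 1, ..., 4). Only the lines that attain the minimum somewhere contribute to roots; other lines are dominated. Here the surviving (envelope) indices are i = 4, i = 3, i = 2, i = 1, i = 0.
Intersections between consecutive envelope lines give the roots: for adjacent envelope indices i < j the intersection is x = (a_i − a_j) / (j − i). Reading off the sorted break points: {-5, 2, 4, 8}.
Verification: at each break x_0, at least two indices attain the minimum of min_i(a_i + i · x_0).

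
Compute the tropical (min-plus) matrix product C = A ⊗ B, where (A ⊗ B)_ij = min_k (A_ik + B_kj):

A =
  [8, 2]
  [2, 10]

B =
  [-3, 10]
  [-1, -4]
A ⊗ B =
  [1, -2]
  [-1, 6]

Apply the min-plus product entry-by-entry:
  C[0][0] = min over k of (A[0][0] + B[0][0] = 8 + -3 = 5, A[0][1] + B[1][0] = 2 + -1 = 1) = 1 (attained at k = 1)
  C[0][1] = min over k of (A[0][0] + B[0][1] = 8 + 10 = 18, A[0][1] + B[1][1] = 2 + -4 = -2) = -2 (attained at k = 1)
  C[1][0] = min over k of (A[1][0] + B[0][0] = 2 + -3 = -1, A[1][1] + B[1][0] = 10 + -1 = 9) = -1 (attained at k = 0)
  C[1][1] = min over k of (A[1][0] + B[0][1] = 2 + 10 = 12, A[1][1] + B[1][1] = 10 + -4 = 6) = 6 (attained at k = 1)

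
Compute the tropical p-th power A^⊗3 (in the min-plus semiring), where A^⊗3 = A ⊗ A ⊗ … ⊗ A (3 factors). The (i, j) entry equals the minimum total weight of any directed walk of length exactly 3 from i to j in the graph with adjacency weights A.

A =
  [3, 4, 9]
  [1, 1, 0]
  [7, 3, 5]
A^⊗3 =
  [6, 6, 5]
  [3, 3, 2]
  [5, 5, 4]

Each entry (A^⊗3)_ij equals the minimum over all length-3 walks i = v_0 → v_1 → … → v_3 = j of Σ_t A[v_t][v_{t+1}]. For example, for (i, j) = (0, 2) we minimise over 9 possible intermediate vertex sequences; the minimum is 5, attained along the walk 0 → 1 → 1 → 2.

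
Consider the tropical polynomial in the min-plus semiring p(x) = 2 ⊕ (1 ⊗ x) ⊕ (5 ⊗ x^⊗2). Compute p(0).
p(0) = 1

A tropical monomial a ⊗ x^⊗i evaluates to a + i · x. Evaluating each term at x = 0:
  Term 0 contributes 2 + 0 · 0 = 2
  Term 1 contributes 1 + 1 · 0 = 1
  Term 2 contributes 5 + 2 · 0 = 5
p(0) = ⊕ of these = min[2, 1, 5] = 1.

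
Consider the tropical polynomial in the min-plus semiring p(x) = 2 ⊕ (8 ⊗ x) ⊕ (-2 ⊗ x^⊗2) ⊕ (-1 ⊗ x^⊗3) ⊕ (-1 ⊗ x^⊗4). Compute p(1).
p(1) = 0

A tropical monomial a ⊗ x^⊗i evaluates to a + i · x. Evaluating each term at x = 1:
  Term 0 contributes 2 + 0 · 1 = 2
  Term 1 contributes 8 + 1 · 1 = 9
  Term 2 contributes -2 + 2 · 1 = 0
  Term 3 contributes -1 + 3 · 1 = 2
  Term 4 contributes -1 + 4 · 1 = 3
p(1) = ⊕ of these = min[2, 9, 0, 2, 3] = 0.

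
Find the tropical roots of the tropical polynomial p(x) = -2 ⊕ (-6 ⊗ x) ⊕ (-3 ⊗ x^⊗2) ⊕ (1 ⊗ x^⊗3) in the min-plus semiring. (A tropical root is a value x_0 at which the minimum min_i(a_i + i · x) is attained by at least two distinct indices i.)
Roots: {-4, -3, 4}

Each tropical root is a break point of the lower envelope of the lines y = a_i + i · x (there are 4 lines, with slopes 0, 1, ..., 3). Only the lines that attain the minimum somewhere contribute to roots; other lines are dominated. Here the surviving (envelope) indices are i = 3, i = 2, i = 1, i = 0.
Intersections between consecutive envelope lines give the roots: for adjacent envelope indices i < j the intersection is x = (a_i − a_j) / (j − i). Reading off the sorted break points: {-4, -3, 4}.
Verification: at each break x_0, at least two indices attain the minimum of min_i(a_i + i · x_0).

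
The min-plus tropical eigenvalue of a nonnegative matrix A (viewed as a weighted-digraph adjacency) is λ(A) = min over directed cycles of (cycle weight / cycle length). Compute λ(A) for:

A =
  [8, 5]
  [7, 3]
λ(A) = 3

Enumerate directed cycles and compute their means (weight / length). Sample:
  cycle 0 → 0: weight = 8, length = 1, mean = 8/1 ≈ 8.000
  cycle 1 → 1: weight = 3, length = 1, mean = 3/1 ≈ 3.000
  cycle 0 → 1 → 0: weight = 12, length = 2, mean = 12/2 ≈ 6.000
  cycle 1 → 0 → 1: weight = 12, length = 2, mean = 12/2 ≈ 6.000
Minimum mean = 3.000, attained e.g. along the cycle 1 → 1 with weight 3 and length 1. So λ(A) = 3/1 = 3.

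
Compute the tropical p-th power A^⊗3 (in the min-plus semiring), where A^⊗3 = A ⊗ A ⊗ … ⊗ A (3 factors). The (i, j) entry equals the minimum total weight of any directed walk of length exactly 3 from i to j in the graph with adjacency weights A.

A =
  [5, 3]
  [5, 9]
A^⊗3 =
  [13, 11]
  [13, 13]

Each entry (A^⊗3)_ij equals the minimum over all length-3 walks i = v_0 → v_1 → … → v_3 = j of Σ_t A[v_t][v_{t+1}]. For example, for (i, j) = (0, 1) we minimise over 4 possible intermediate vertex sequences; the minimum is 11, attained along the walk 0 → 1 → 0 → 1.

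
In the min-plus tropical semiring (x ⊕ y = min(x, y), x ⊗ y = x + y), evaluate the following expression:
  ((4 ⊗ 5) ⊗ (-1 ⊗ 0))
((4 ⊗ 5) ⊗ (-1 ⊗ 0)) = 8

Expand innermost to outermost. Recall ⊕ takes the minimum of its arguments and ⊗ takes their sum. Working out the expression ((4 ⊗ 5) ⊗ (-1 ⊗ 0)) gives 8.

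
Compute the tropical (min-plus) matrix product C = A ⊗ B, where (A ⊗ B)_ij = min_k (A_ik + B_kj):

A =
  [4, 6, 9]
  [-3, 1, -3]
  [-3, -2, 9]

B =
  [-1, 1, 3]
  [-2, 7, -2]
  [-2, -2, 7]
A ⊗ B =
  [3, 5, 4]
  [-5, -5, -1]
  [-4, -2, -4]

Apply the min-plus product entry-by-entry:
  C[0][0] = min over k of (A[0][0] + B[0][0] = 4 + -1 = 3, A[0][1] + B[1][0] = 6 + -2 = 4, A[0][2] + B[2][0] = 9 + -2 = 7) = 3 (attained at k = 0)
  C[0][1] = min over k of (A[0][0] + B[0][1] = 4 + 1 = 5, A[0][1] + B[1][1] = 6 + 7 = 13, A[0][2] + B[2][1] = 9 + -2 = 7) = 5 (attained at k = 0)
  C[0][2] = min over k of (A[0][0] + B[0][2] = 4 + 3 = 7, A[0][1] + B[1][2] = 6 + -2 = 4, A[0][2] + B[2][2] = 9 + 7 = 16) = 4 (attained at k = 1)
  C[1][0] = min over k of (A[1][0] + B[0][0] = -3 + -1 = -4, A[1][1] + B[1][0] = 1 + -2 = -1, A[1][2] + B[2][0] = -3 + -2 = -5) = -5 (attained at k = 2)
  C[1][1] = min over k of (A[1][0] + B[0][1] = -3 + 1 = -2, A[1][1] + B[1][1] = 1 + 7 = 8, A[1][2] + B[2][1] = -3 + -2 = -5) = -5 (attained at k = 2)
  C[1][2] = min over k of (A[1][0] + B[0][2] = -3 + 3 = 0, A[1][1] + B[1][2] = 1 + -2 = -1, A[1][2] + B[2][2] = -3 + 7 = 4) = -1 (attained at k = 1)
  C[2][0] = min over k of (A[2][0] + B[0][0] = -3 + -1 = -4, A[2][1] + B[1][0] = -2 + -2 = -4, A[2][2] + B[2][0] = 9 + -2 = 7) = -4 (attained at k = 0)
  C[2][1] = min over k of (A[2][0] + B[0][1] = -3 + 1 = -2, A[2][1] + B[1][1] = -2 + 7 = 5, A[2][2] + B[2][1] = 9 + -2 = 7) = -2 (attained at k = 0)
  C[2][2] = min over k of (A[2][0] + B[0][2] = -3 + 3 = 0, A[2][1] + B[1][2] = -2 + -2 = -4, A[2][2] + B[2][2] = 9 + 7 = 16) = -4 (attained at k = 1)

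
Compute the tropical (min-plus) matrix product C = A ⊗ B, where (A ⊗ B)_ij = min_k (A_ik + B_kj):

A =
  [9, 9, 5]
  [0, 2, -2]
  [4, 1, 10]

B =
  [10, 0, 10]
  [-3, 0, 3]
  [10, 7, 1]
A ⊗ B =
  [6, 9, 6]
  [-1, 0, -1]
  [-2, 1, 4]

Apply the min-plus product entry-by-entry:
  C[0][0] = min over k of (A[0][0] + B[0][0] = 9 + 10 = 19, A[0][1] + B[1][0] = 9 + -3 = 6, A[0][2] + B[2][0] = 5 + 10 = 15) = 6 (attained at k = 1)
  C[0][1] = min over k of (A[0][0] + B[0][1] = 9 + 0 = 9, A[0][1] + B[1][1] = 9 + 0 = 9, A[0][2] + B[2][1] = 5 + 7 = 12) = 9 (attained at k = 0)
  C[0][2] = min over k of (A[0][0] + B[0][2] = 9 + 10 = 19, A[0][1] + B[1][2] = 9 + 3 = 12, A[0][2] + B[2][2] = 5 + 1 = 6) = 6 (attained at k = 2)
  C[1][0] = min over k of (A[1][0] + B[0][0] = 0 + 10 = 10, A[1][1] + B[1][0] = 2 + -3 = -1, A[1][2] + B[2][0] = -2 + 10 = 8) = -1 (attained at k = 1)
  C[1][1] = min over k of (A[1][0] + B[0][1] = 0 + 0 = 0, A[1][1] + B[1][1] = 2 + 0 = 2, A[1][2] + B[2][1] = -2 + 7 = 5) = 0 (attained at k = 0)
  C[1][2] = min over k of (A[1][0] + B[0][2] = 0 + 10 = 10, A[1][1] + B[1][2] = 2 + 3 = 5, A[1][2] + B[2][2] = -2 + 1 = -1) = -1 (attained at k = 2)
  C[2][0] = min over k of (A[2][0] + B[0][0] = 4 + 10 = 14, A[2][1] + B[1][0] = 1 + -3 = -2, A[2][2] + B[2][0] = 10 + 10 = 20) = -2 (attained at k = 1)
  C[2][1] = min over k of (A[2][0] + B[0][1] = 4 + 0 = 4, A[2][1] + B[1][1] = 1 + 0 = 1, A[2][2] + B[2][1] = 10 + 7 = 17) = 1 (attained at k = 1)
  C[2][2] = min over k of (A[2][0] + B[0][2] = 4 + 10 = 14, A[2][1] + B[1][2] = 1 + 3 = 4, A[2][2] + B[2][2] = 10 + 1 = 11) = 4 (attained at k = 1)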